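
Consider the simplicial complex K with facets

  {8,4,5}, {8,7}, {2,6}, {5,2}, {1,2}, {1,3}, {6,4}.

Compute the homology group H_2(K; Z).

H_2 ≅ 0.

K has 8 vertices, 9 edges, 1 triangle.
rank ∂_2 = 1, rank ∂_3 = 0 ⇒ b_2 = 1 − 1 − 0 = 0. So H_2 = 0.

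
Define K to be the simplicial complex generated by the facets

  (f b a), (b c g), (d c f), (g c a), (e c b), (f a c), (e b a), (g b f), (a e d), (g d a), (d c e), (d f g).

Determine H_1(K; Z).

H_1 = Z/2.

K has 7 vertices, 18 edges, 12 triangles.
rank ∂_1 = 6, rank ∂_2 = 12 ⇒ b_1 = 18 − 6 − 12 = 0; ∂_2 has invariant factor(s) [2] giving torsion. So H_1 = Z/2.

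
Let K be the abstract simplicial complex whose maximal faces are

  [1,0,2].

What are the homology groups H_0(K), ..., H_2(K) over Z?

Fix the vertex order 0 < 1 < 2 and write every simplex with vertices in increasing order. Then dim K = 2 and the simplices of K are:

  0-simplices (3): [0], [1], [2]
  1-simplices (3): [0,1], [0,2], [1,2]
  2-simplices (1): [0,1,2]

Hence C_0 ≅ Z^3, C_1 ≅ Z^3, C_2 ≅ Z^1.

The boundary map ∂_1: C_1 → C_0 sends each edge [p,q] (with p < q) to q − p.
This gives a 3×3 integer matrix of rank 2; reducing to Smith normal form yields diagonal entries (1,1).

Boundary ∂_2: C_2 → C_1 acts by ∂[p,q,r] = [q,r] − [p,r] + [p,q]. For instance
  ∂[0,1,2] = [1,2] − [0,2] + [0,1].
The resulting 3×1 matrix has rank 1, and its Smith normal form has invariant factors (1).

Computing H_k = (kernel of ∂_k) / (image of ∂_{k+1}):

  H_0: rank C_0 − rank ∂_1 = 3 − 2 = 1, and the invariant factors of ∂_1 are all 1, so H_0 ≅ Z.
  H_1: rank ker ∂_1 − rank ∂_2 = (3 − 2) − 1 = 0, and the invariant factors of ∂_2 are all 1, so H_1 ≅ 0.
  H_2: rank ker ∂_2 − rank ∂_3 = (1 − 1) − 0 = 0, and there is no ∂_3, so H_2 ≅ 0.

(K is a triangulation of the 2-simplex.)

H_0 ≅ Z,  H_1 = 0,  H_2 = 0.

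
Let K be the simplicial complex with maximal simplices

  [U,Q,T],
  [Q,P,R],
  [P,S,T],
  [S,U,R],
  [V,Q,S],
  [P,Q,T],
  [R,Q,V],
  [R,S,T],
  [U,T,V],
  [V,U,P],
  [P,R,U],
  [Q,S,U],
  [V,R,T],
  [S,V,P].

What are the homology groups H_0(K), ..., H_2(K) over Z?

H_0 = Z,  H_1 = Z^2,  H_2 = Z.

Take the total order P < Q < R < S < T < U < V on the vertex set. Then K (dimension 2) consists of the simplices:

  0-simplices (7): P, Q, R, S, T, U, V
  1-simplices (21): PQ, PR, PS, PT, PU, PV, QR, QS, QT, QU, QV, RS, RT, RU, RV, ST, SU, SV, TU, TV, UV
  2-simplices (14): PQR, PQT, PRU, PST, PSV, PUV, QRV, QSU, QSV, QTU, RST, RSU, RTV, TUV

so the chain groups are C_0 ≅ Z^7, C_1 ≅ Z^21, C_2 ≅ Z^14.

The boundary map ∂_1: C_1 → C_0 maps an edge to its endpoints' difference, ∂[p,q] = q − p. For instance
  ∂RT = T − R.
As a 7×21 matrix over Z this has rank 6, with invariant factors (1,1,1,1,1,1).

∂_2: C_2 → C_1 maps a triangle to the signed sum of its edges. For instance
  ∂PQT = QT − PT + PQ,
  ∂RSU = SU − RU + RS.
The resulting 21×14 matrix has rank 13, and its Smith normal form has invariant factors (1,1,1,1,1,1,1,1,1,1,1,1,1).

From H_k ≅ ker(∂_k) / im(∂_{k+1}) we obtain:

  H_0: rank C_0 − rank ∂_1 = 7 − 6 = 1, and the invariant factors of ∂_1 are all 1, so H_0 ≅ Z.
  H_1: rank ker ∂_1 − rank ∂_2 = (21 − 6) − 13 = 2, and the invariant factors of ∂_2 are all 1, so H_1 ≅ Z^2.
  H_2: rank ker ∂_2 − rank ∂_3 = (14 − 13) − 0 = 1, and there is no ∂_3, so H_2 ≅ Z.

As a check, the Euler characteristic is 7 − 21 + 14 = 0, which agrees with 1 − 2 + 1 = 0.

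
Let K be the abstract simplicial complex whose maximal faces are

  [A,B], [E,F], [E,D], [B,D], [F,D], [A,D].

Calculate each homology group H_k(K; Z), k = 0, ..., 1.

H_0 = Z,  H_1 = Z^2.

We work with the vertex ordering A < B < D < E < F. The simplices of K, each written with vertices in increasing order, are:

  0-simplices (5): A, B, D, E, F
  1-simplices (6): AB, AD, BD, DE, DF, EF

giving chain groups C_0 ≅ Z^5, C_1 ≅ Z^6.

The boundary map ∂_1: C_1 → C_0 sends each edge [p,q] (with p < q) to q − p.
This gives a 5×6 integer matrix of rank 4; reducing to Smith normal form yields diagonal entries (1,1,1,1).

Now H_k = ker ∂_k / im ∂_{k+1}, so:

  H_0: rank C_0 − rank ∂_1 = 5 − 4 = 1, and the invariant factors of ∂_1 are all 1, so H_0 ≅ Z.
  H_1: rank ker ∂_1 − rank ∂_2 = (6 − 4) − 0 = 2, and there is no ∂_2, so H_1 ≅ Z^2.

As a check, the Euler characteristic is 5 − 6 = -1, which agrees with 1 − 2 = -1.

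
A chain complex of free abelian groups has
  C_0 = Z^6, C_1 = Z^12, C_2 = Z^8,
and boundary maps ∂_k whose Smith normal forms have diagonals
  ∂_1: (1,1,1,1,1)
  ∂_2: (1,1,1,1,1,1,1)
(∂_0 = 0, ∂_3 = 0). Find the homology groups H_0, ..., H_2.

H_0 = Z,  H_1 = 0,  H_2 = Z.

H_0: b_0 = 6 − 0 − 5 = 1; torsion from ∂_1 factors > 1: none. So H_0 = Z.
H_1: b_1 = 12 − 5 − 7 = 0; torsion from ∂_2 factors > 1: none. So H_1 = 0.
H_2: b_2 = 8 − 7 − 0 = 1; torsion from ∂_3 factors > 1: none. So H_2 = Z.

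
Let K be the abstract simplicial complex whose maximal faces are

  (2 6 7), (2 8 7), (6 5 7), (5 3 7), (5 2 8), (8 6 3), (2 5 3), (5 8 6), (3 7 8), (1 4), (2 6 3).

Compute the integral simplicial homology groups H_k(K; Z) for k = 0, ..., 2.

Fix the vertex order 1 < 2 < 3 < 4 < 5 < 6 < 7 < 8 and write every simplex with vertices in increasing order. Then dim K = 2 and the simplices of K are:

  0-simplices (8): [1], [2], [3], [4], [5], [6], [7], [8]
  1-simplices (16): [1,4], [2,3], [2,5], [2,6], [2,7], [2,8], [3,5], [3,6], [3,7], [3,8], [5,6], [5,7], [5,8], [6,7], [6,8], [7,8]
  2-simplices (10): [2,3,5], [2,3,6], [2,5,8], [2,6,7], [2,7,8], [3,5,7], [3,6,8], [3,7,8], [5,6,7], [5,6,8]

Hence C_0 ≅ Z^8, C_1 ≅ Z^16, C_2 ≅ Z^10.

∂_1: C_1 → C_0 maps an edge to its endpoints' difference, ∂[p,q] = q − p. For instance
  ∂[6,7] = [7] − [6].
The 8×16 boundary matrix has rank 6 and Smith normal form diag(1,1,1,1,1,1).

The boundary map ∂_2: C_2 → C_1 maps a triangle to the signed sum of its edges. For instance
  ∂[5,6,8] = [6,8] − [5,8] + [5,6],
  ∂[5,6,7] = [6,7] − [5,7] + [5,6].
As a 16×10 matrix over Z this has rank 10, with invariant factors (1,1,1,1,1,1,1,1,1,2).

Now H_k = ker ∂_k / im ∂_{k+1}, so:

  H_0: rank C_0 − rank ∂_1 = 8 − 6 = 2, and the invariant factors of ∂_1 are all 1, so H_0 = Z^2.
  H_1: rank ker ∂_1 − rank ∂_2 = (16 − 6) − 10 = 0, and ∂_2 has invariant factor 2 > 1, so H_1 = Z/2.
  H_2: rank ker ∂_2 − rank ∂_3 = (10 − 10) − 0 = 0, and there is no ∂_3, so H_2 = 0.

H_0 ≅ Z^2,  H_1 ≅ Z/2,  H_2 = 0.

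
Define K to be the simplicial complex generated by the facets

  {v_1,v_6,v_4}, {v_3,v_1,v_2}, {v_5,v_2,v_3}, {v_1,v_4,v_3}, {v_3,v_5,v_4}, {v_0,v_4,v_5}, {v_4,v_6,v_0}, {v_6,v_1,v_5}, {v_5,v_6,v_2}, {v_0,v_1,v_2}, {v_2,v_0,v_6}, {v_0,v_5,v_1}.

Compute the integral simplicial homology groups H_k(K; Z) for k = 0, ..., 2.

Order the vertices as v_0 < v_1 < v_2 < v_3 < v_4 < v_5 < v_6. Listing each simplex with vertices in this order, K has dimension 2 with simplices:

  0-simplices (7): [v_0], [v_1], [v_2], [v_3], [v_4], [v_5], [v_6]
  1-simplices (18): (18 of them)
  2-simplices (12): (12 of them)

so the chain groups are C_0 ≅ Z^7, C_1 ≅ Z^18, C_2 ≅ Z^12.

The boundary map ∂_1: C_1 → C_0 is given by ∂[p,q] = [q] − [p]. For instance
  ∂[v_1,v_2] = [v_2] − [v_1].
The 7×18 boundary matrix has rank 6 and Smith normal form diag(1,1,1,1,1,1).

Boundary ∂_2: C_2 → C_1 sends each 2-simplex [p,q,r] to [q,r] − [p,r] + [p,q]. For instance
  ∂[v_2,v_3,v_5] = [v_3,v_5] − [v_2,v_5] + [v_2,v_3],
  ∂[v_1,v_3,v_4] = [v_3,v_4] − [v_1,v_4] + [v_1,v_3].
The 18×12 boundary matrix has rank 12 and Smith normal form diag(1,1,1,1,1,1,1,1,1,1,1,2).

Now H_k = ker ∂_k / im ∂_{k+1}, so:

  H_0: rank C_0 − rank ∂_1 = 7 − 6 = 1, and the invariant factors of ∂_1 are all 1, so H_0 = Z.
  H_1: rank ker ∂_1 − rank ∂_2 = (18 − 6) − 12 = 0, and ∂_2 has invariant factor 2 > 1, so H_1 = Z/2.
  H_2: rank ker ∂_2 − rank ∂_3 = (12 − 12) − 0 = 0, and there is no ∂_3, so H_2 = 0.

As a check, the Euler characteristic is 7 − 18 + 12 = 1, which agrees with 1 − 0 + 0 = 1.

H_0 = Z,  H_1 = Z/2,  H_2 = 0.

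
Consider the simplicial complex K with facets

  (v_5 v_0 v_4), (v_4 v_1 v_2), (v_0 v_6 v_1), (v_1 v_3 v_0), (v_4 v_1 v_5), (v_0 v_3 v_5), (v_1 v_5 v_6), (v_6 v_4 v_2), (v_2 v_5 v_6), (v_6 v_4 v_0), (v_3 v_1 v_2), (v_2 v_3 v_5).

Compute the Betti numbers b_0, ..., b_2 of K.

K has 7 vertices, 18 edges, 12 triangles.
rank ∂_0 = 0, rank ∂_1 = 6 ⇒ b_0 = 7 − 0 − 6 = 1; all invariant factors of ∂_1 are 1 so no torsion. So H_0 = Z.
rank ∂_1 = 6, rank ∂_2 = 12 ⇒ b_1 = 18 − 6 − 12 = 0; ∂_2 has invariant factor(s) [2] giving torsion. So H_1 = Z_2.
rank ∂_2 = 12, rank ∂_3 = 0 ⇒ b_2 = 12 − 12 − 0 = 0. So H_2 = 0.

b_0 = 1, b_1 = 0, b_2 = 0.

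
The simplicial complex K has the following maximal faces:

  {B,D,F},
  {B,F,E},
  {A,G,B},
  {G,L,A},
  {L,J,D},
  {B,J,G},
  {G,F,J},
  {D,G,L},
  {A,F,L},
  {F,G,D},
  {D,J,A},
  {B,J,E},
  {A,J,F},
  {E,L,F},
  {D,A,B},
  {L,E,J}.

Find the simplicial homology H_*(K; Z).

Fix the vertex order A < B < D < E < F < G < J < L and write every simplex with vertices in increasing order. Then dim K = 2 and the simplices of K are:

  0-simplices (8): A, B, D, E, F, G, J, L
  1-simplices (24): AB, AD, AF, AG, AJ, AL, BD, BE, BF, BG, BJ, DF, DG, DJ, DL, EF, EJ, EL, FG, FJ, FL, GJ, GL, JL
  2-simplices (16): ABD, ABG, ADJ, AFJ, AFL, AGL, BDF, BEF, BEJ, BGJ, DFG, DGL, DJL, EFL, EJL, FGJ

giving chain groups C_0 ≅ Z^8, C_1 ≅ Z^24, C_2 ≅ Z^16.

The boundary map ∂_1: C_1 → C_0 sends each edge [p,q] (with p < q) to q − p.
The 8×24 boundary matrix has rank 7 and Smith normal form diag(1,1,1,1,1,1,1).

∂_2: C_2 → C_1 maps a triangle to the signed sum of its edges. For instance
  ∂FGJ = GJ − FJ + FG,
  ∂BGJ = GJ − BJ + BG.
This gives a 24×16 integer matrix of rank 15; reducing to Smith normal form yields diagonal entries (1,1,1,1,1,1,1,1,1,1,1,1,1,1,1).

From H_k ≅ ker(∂_k) / im(∂_{k+1}) we obtain:

  H_0: rank C_0 − rank ∂_1 = 8 − 7 = 1, and the invariant factors of ∂_1 are all 1, so H_0 ≅ Z.
  H_1: rank ker ∂_1 − rank ∂_2 = (24 − 7) − 15 = 2, and the invariant factors of ∂_2 are all 1, so H_1 ≅ Z^2.
  H_2: rank ker ∂_2 − rank ∂_3 = (16 − 15) − 0 = 1, and there is no ∂_3, so H_2 ≅ Z.

As a check, the Euler characteristic is 8 − 24 + 16 = 0, which agrees with 1 − 2 + 1 = 0.

H_0 = Z,  H_1 = Z^2,  H_2 = Z.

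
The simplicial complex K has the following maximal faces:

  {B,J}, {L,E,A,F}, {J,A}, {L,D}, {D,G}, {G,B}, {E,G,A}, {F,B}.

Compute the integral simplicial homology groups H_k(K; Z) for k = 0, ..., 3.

H_0 = Z,  H_1 = Z^3,  H_2 = 0,  H_3 = 0.

We work with the vertex ordering A < B < D < E < F < G < J < L. The simplices of K, each written with vertices in increasing order, are:

  0-simplices (8): A, B, D, E, F, G, J, L
  1-simplices (14): AE, AF, AG, AJ, AL, BF, BG, BJ, DG, DL, EF, EG, EL, FL
  2-simplices (5): AEF, AEG, AEL, AFL, EFL
  3-simplices (1): AEFL

so the chain groups are C_0 ≅ Z^8, C_1 ≅ Z^14, C_2 ≅ Z^5, C_3 ≅ Z^1.

∂_1: C_1 → C_0 maps an edge to its endpoints' difference, ∂[p,q] = q − p. For instance
  ∂DL = L − D.
The 8×14 boundary matrix has rank 7 and Smith normal form diag(1,1,1,1,1,1,1).

Boundary ∂_2: C_2 → C_1 maps a triangle to the signed sum of its edges. For instance
  ∂AEG = EG − AG + AE,
  ∂AEL = EL − AL + AE.
This gives a 14×5 integer matrix of rank 4; reducing to Smith normal form yields diagonal entries (1,1,1,1).

Boundary ∂_3: C_3 → C_2 sends each 3-simplex σ to the alternating sum Σ_i (−1)^i (σ with its i-th vertex removed). For instance
  ∂AEFL = EFL − AFL + AEL − AEF.
The 5×1 boundary matrix has rank 1 and Smith normal form diag(1).

Computing H_k = (kernel of ∂_k) / (image of ∂_{k+1}):

  H_0: rank C_0 − rank ∂_1 = 8 − 7 = 1, and the invariant factors of ∂_1 are all 1, so H_0 = Z.
  H_1: rank ker ∂_1 − rank ∂_2 = (14 − 7) − 4 = 3, and the invariant factors of ∂_2 are all 1, so H_1 = Z^3.
  H_2: rank ker ∂_2 − rank ∂_3 = (5 − 4) − 1 = 0, and the invariant factors of ∂_3 are all 1, so H_2 = 0.
  H_3: rank ker ∂_3 − rank ∂_4 = (1 − 1) − 0 = 0, and there is no ∂_4, so H_3 = 0.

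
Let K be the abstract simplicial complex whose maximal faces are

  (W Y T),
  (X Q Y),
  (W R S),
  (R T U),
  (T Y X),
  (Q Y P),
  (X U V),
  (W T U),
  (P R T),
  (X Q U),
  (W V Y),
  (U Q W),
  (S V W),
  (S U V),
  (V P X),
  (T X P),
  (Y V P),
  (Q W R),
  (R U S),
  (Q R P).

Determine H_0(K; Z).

K has 10 vertices, 30 edges, 20 triangles.
rank ∂_0 = 0, rank ∂_1 = 9 ⇒ b_0 = 10 − 0 − 9 = 1; all invariant factors of ∂_1 are 1 so no torsion. So H_0 ≅ Z.

H_0 = Z.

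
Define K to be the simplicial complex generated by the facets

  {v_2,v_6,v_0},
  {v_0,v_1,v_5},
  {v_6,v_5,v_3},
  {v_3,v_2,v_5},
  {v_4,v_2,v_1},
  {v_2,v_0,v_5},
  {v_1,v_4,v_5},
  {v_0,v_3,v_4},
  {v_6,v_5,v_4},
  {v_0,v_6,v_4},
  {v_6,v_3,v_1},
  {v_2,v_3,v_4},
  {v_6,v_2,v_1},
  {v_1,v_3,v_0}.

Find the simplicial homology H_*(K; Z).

H_0 = Z,  H_1 = Z^2,  H_2 = Z.

Fix the vertex order v_0 < v_1 < v_2 < v_3 < v_4 < v_5 < v_6 and write every simplex with vertices in increasing order. Then dim K = 2 and the simplices of K are:

  0-simplices (7): [v_0], [v_1], [v_2], [v_3], [v_4], [v_5], [v_6]
  1-simplices (21): (21 of them)
  2-simplices (14): (14 of them)

giving chain groups C_0 ≅ Z^7, C_1 ≅ Z^21, C_2 ≅ Z^14.

Boundary ∂_1: C_1 → C_0 maps an edge to its endpoints' difference, ∂[p,q] = q − p. For instance
  ∂[v_3,v_6] = [v_6] − [v_3].
This gives a 7×21 integer matrix of rank 6; reducing to Smith normal form yields diagonal entries (1,1,1,1,1,1).

Boundary ∂_2: C_2 → C_1 acts by ∂[p,q,r] = [q,r] − [p,r] + [p,q]. For instance
  ∂[v_1,v_3,v_6] = [v_3,v_6] − [v_1,v_6] + [v_1,v_3],
  ∂[v_1,v_4,v_5] = [v_4,v_5] − [v_1,v_5] + [v_1,v_4].
The resulting 21×14 matrix has rank 13, and its Smith normal form has invariant factors (1,1,1,1,1,1,1,1,1,1,1,1,1).

Reading off H_k = ker ∂_k / im ∂_{k+1}:

  H_0: rank C_0 − rank ∂_1 = 7 − 6 = 1, and the invariant factors of ∂_1 are all 1, so H_0 ≅ Z.
  H_1: rank ker ∂_1 − rank ∂_2 = (21 − 6) − 13 = 2, and the invariant factors of ∂_2 are all 1, so H_1 ≅ Z^2.
  H_2: rank ker ∂_2 − rank ∂_3 = (14 − 13) − 0 = 1, and there is no ∂_3, so H_2 ≅ Z.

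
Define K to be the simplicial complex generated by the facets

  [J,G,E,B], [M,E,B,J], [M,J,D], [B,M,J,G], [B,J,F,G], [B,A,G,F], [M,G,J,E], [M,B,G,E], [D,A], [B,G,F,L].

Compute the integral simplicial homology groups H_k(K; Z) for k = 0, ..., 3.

Take the total order A < B < D < E < F < G < J < L < M on the vertex set. Then K (dimension 3) consists of the simplices:

  0-simplices (9): A, B, D, E, F, G, J, L, M
  1-simplices (22): AB, AD, AF, AG, BE, BF, BG, BJ, BL, BM, DJ, DM, EG, EJ, EM, FG, FJ, FL, GJ, GL, GM, JM
  2-simplices (20): ABF, ABG, AFG, BEG, BEJ, BEM, BFG, BFJ, BFL, BGJ, BGL, BGM, BJM, DJM, EGJ, EGM, EJM, FGJ, FGL, GJM
  3-simplices (8): ABFG, BEGJ, BEGM, BEJM, BFGJ, BFGL, BGJM, EGJM

Hence C_0 ≅ Z^9, C_1 ≅ Z^22, C_2 ≅ Z^20, C_3 ≅ Z^8.

The boundary map ∂_1: C_1 → C_0 maps an edge to its endpoints' difference, ∂[p,q] = q − p. For instance
  ∂GM = M − G.
This gives a 9×22 integer matrix of rank 8; reducing to Smith normal form yields diagonal entries (1,1,1,1,1,1,1,1).

The boundary map ∂_2: C_2 → C_1 maps a triangle to the signed sum of its edges. For instance
  ∂BFL = FL − BL + BF,
  ∂BGJ = GJ − BJ + BG.
The 22×20 boundary matrix has rank 13 and Smith normal form diag(1,1,1,1,1,1,1,1,1,1,1,1,1).

The boundary map ∂_3: C_3 → C_2 sends each 3-simplex σ to the alternating sum Σ_i (−1)^i (σ with its i-th vertex removed). For instance
  ∂ABFG = BFG − AFG + ABG − ABF,
  ∂BFGL = FGL − BGL + BFL − BFG.
As a 20×8 matrix over Z this has rank 7, with invariant factors (1,1,1,1,1,1,1).

Computing H_k = (kernel of ∂_k) / (image of ∂_{k+1}):

  H_0: rank C_0 − rank ∂_1 = 9 − 8 = 1, and the invariant factors of ∂_1 are all 1, so H_0 = Z.
  H_1: rank ker ∂_1 − rank ∂_2 = (22 − 8) − 13 = 1, and the invariant factors of ∂_2 are all 1, so H_1 = Z.
  H_2: rank ker ∂_2 − rank ∂_3 = (20 − 13) − 7 = 0, and the invariant factors of ∂_3 are all 1, so H_2 = 0.
  H_3: rank ker ∂_3 − rank ∂_4 = (8 − 7) − 0 = 1, and there is no ∂_4, so H_3 = Z.

H_0 = Z,  H_1 = Z,  H_2 = 0,  H_3 = Z.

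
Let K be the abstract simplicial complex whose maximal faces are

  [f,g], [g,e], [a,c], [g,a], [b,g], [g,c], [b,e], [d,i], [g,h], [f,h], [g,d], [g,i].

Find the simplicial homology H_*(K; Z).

H_0 ≅ Z,  H_1 ≅ Z^4.

Take the total order a < b < c < d < e < f < g < h < i on the vertex set. Then K (dimension 1) consists of the simplices:

  0-simplices (9): a, b, c, d, e, f, g, h, i
  1-simplices (12): ac, ag, be, bg, cg, dg, di, eg, fg, fh, gh, gi

Hence C_0 ≅ Z^9, C_1 ≅ Z^12.

The boundary map ∂_1: C_1 → C_0 maps an edge to its endpoints' difference, ∂[p,q] = q − p. For instance
  ∂fh = h − f.
The resulting 9×12 matrix has rank 8, and its Smith normal form has invariant factors (1,1,1,1,1,1,1,1).

Computing H_k = (kernel of ∂_k) / (image of ∂_{k+1}):

  H_0: rank C_0 − rank ∂_1 = 9 − 8 = 1, and the invariant factors of ∂_1 are all 1, so H_0 = Z.
  H_1: rank ker ∂_1 − rank ∂_2 = (12 − 8) − 0 = 4, and there is no ∂_2, so H_1 = Z^4.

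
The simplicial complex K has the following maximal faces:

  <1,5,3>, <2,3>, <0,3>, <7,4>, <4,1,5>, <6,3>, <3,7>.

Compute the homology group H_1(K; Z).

H_1 = Z.

We work with the vertex ordering 0 < 1 < 2 < 3 < 4 < 5 < 6 < 7. The simplices of K, each written with vertices in increasing order, are:

  0-simplices (8): [0], [1], [2], [3], [4], [5], [6], [7]
  1-simplices (10): [0,3], [1,3], [1,4], [1,5], [2,3], [3,5], [3,6], [3,7], [4,5], [4,7]
  2-simplices (2): [1,3,5], [1,4,5]

Hence C_0 ≅ Z^8, C_1 ≅ Z^10, C_2 ≅ Z^2.

The boundary map ∂_1: C_1 → C_0 maps an edge to its endpoints' difference, ∂[p,q] = q − p. For instance
  ∂[3,7] = [7] − [3].
The 8×10 boundary matrix has rank 7 and Smith normal form diag(1,1,1,1,1,1,1).

The boundary map ∂_2: C_2 → C_1 maps a triangle to the signed sum of its edges. For instance
  ∂[1,3,5] = [3,5] − [1,5] + [1,3],
  ∂[1,4,5] = [4,5] − [1,5] + [1,4].
The 10×2 boundary matrix has rank 2 and Smith normal form diag(1,1).

From H_k ≅ ker(∂_k) / im(∂_{k+1}) we obtain:

  H_1: rank ker ∂_1 − rank ∂_2 = (10 − 7) − 2 = 1, and the invariant factors of ∂_2 are all 1, so H_1 = Z.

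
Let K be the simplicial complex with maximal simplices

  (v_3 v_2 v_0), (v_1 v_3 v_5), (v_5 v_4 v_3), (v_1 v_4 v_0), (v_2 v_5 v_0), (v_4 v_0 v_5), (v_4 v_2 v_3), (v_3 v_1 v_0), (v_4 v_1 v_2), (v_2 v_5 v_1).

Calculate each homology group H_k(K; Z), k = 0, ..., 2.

H_0 = Z,  H_1 = Z/2Z,  H_2 = 0.

Fix the vertex order v_0 < v_1 < v_2 < v_3 < v_4 < v_5 and write every simplex with vertices in increasing order. Then dim K = 2 and the simplices of K are:

  0-simplices (6): [v_0], [v_1], [v_2], [v_3], [v_4], [v_5]
  1-simplices (15): (15 of them)
  2-simplices (10): [v_0,v_1,v_3], [v_0,v_1,v_4], [v_0,v_2,v_3], [v_0,v_2,v_5], [v_0,v_4,v_5], [v_1,v_2,v_4], [v_1,v_2,v_5], [v_1,v_3,v_5], [v_2,v_3,v_4], [v_3,v_4,v_5]

Hence C_0 ≅ Z^6, C_1 ≅ Z^15, C_2 ≅ Z^10.

The boundary map ∂_1: C_1 → C_0 maps an edge to its endpoints' difference, ∂[p,q] = q − p. For instance
  ∂[v_0,v_5] = [v_5] − [v_0].
The resulting 6×15 matrix has rank 5, and its Smith normal form has invariant factors (1,1,1,1,1).

Boundary ∂_2: C_2 → C_1 sends each 2-simplex [p,q,r] to [q,r] − [p,r] + [p,q]. For instance
  ∂[v_1,v_2,v_5] = [v_2,v_5] − [v_1,v_5] + [v_1,v_2],
  ∂[v_0,v_2,v_3] = [v_2,v_3] − [v_0,v_3] + [v_0,v_2].
This gives a 15×10 integer matrix of rank 10; reducing to Smith normal form yields diagonal entries (1,1,1,1,1,1,1,1,1,2).

Computing H_k = (kernel of ∂_k) / (image of ∂_{k+1}):

  H_0: rank C_0 − rank ∂_1 = 6 − 5 = 1, and the invariant factors of ∂_1 are all 1, so H_0 = Z.
  H_1: rank ker ∂_1 − rank ∂_2 = (15 − 5) − 10 = 0, and ∂_2 has invariant factor 2 > 1, so H_1 = Z/2Z.
  H_2: rank ker ∂_2 − rank ∂_3 = (10 − 10) − 0 = 0, and there is no ∂_3, so H_2 = 0.

As a check, the Euler characteristic is 6 − 15 + 10 = 1, which agrees with 1 − 0 + 0 = 1.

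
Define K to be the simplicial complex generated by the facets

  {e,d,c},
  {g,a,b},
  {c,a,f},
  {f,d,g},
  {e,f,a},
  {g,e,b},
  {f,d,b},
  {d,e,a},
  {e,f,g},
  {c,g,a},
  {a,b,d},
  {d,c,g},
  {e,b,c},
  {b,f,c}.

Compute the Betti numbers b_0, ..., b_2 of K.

Order the vertices as a < b < c < d < e < f < g. Listing each simplex with vertices in this order, K has dimension 2 with simplices:

  0-simplices (7): a, b, c, d, e, f, g
  1-simplices (21): ab, ac, ad, ae, af, ag, bc, bd, be, bf, bg, cd, ce, cf, cg, de, df, dg, ef, eg, fg
  2-simplices (14): abd, abg, acf, acg, ade, aef, bce, bcf, bdf, beg, cde, cdg, dfg, efg

Hence C_0 ≅ Z^7, C_1 ≅ Z^21, C_2 ≅ Z^14.

Boundary ∂_1: C_1 → C_0 maps an edge to its endpoints' difference, ∂[p,q] = q − p.
This gives a 7×21 integer matrix of rank 6; reducing to Smith normal form yields diagonal entries (1,1,1,1,1,1).

The boundary map ∂_2: C_2 → C_1 acts by ∂[p,q,r] = [q,r] − [p,r] + [p,q]. For instance
  ∂ade = de − ae + ad,
  ∂bdf = df − bf + bd.
As a 21×14 matrix over Z this has rank 13, with invariant factors (1,1,1,1,1,1,1,1,1,1,1,1,1).

From H_k ≅ ker(∂_k) / im(∂_{k+1}) we obtain:

  H_0: rank C_0 − rank ∂_1 = 7 − 6 = 1, and the invariant factors of ∂_1 are all 1, so H_0 ≅ Z.
  H_1: rank ker ∂_1 − rank ∂_2 = (21 − 6) − 13 = 2, and the invariant factors of ∂_2 are all 1, so H_1 ≅ Z^2.
  H_2: rank ker ∂_2 − rank ∂_3 = (14 − 13) − 0 = 1, and there is no ∂_3, so H_2 ≅ Z.

(K is a triangulation of the torus T^2.)

Hence the Betti numbers are b_0 = 1, b_1 = 2, b_2 = 1.

b_0 = 1, b_1 = 2, b_2 = 1.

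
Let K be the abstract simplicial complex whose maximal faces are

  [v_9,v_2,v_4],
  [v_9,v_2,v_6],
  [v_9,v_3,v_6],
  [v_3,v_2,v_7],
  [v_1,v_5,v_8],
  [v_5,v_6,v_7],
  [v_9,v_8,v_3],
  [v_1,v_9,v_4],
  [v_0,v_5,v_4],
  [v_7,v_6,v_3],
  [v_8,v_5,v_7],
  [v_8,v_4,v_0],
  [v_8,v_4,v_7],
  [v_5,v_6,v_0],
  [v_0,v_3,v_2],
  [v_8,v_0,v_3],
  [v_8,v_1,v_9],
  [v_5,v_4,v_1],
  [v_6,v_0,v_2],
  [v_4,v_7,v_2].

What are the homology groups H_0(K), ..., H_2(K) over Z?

K has 10 vertices, 30 edges, 20 triangles.
rank ∂_0 = 0, rank ∂_1 = 9 ⇒ b_0 = 10 − 0 − 9 = 1; all invariant factors of ∂_1 are 1 so no torsion. So H_0 ≅ Z.
rank ∂_1 = 9, rank ∂_2 = 20 ⇒ b_1 = 30 − 9 − 20 = 1; ∂_2 has invariant factor(s) [2] giving torsion. So H_1 ≅ Z × Z/2.
rank ∂_2 = 20, rank ∂_3 = 0 ⇒ b_2 = 20 − 20 − 0 = 0. So H_2 ≅ 0.

H_0 ≅ Z,  H_1 ≅ Z × Z/2,  H_2 = 0.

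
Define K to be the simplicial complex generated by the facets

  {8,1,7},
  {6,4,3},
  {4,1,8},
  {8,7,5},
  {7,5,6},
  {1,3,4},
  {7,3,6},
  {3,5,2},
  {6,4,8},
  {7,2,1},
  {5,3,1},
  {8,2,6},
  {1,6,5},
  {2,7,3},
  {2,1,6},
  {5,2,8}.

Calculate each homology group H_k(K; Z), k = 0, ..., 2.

H_0 ≅ Z,  H_1 ≅ Z^2,  H_2 ≅ Z.

Take the total order 1 < 2 < 3 < 4 < 5 < 6 < 7 < 8 on the vertex set. Then K (dimension 2) consists of the simplices:

  0-simplices (8): [1], [2], [3], [4], [5], [6], [7], [8]
  1-simplices (24): (24 of them)
  2-simplices (16): [1,2,6], [1,2,7], [1,3,4], [1,3,5], [1,4,8], [1,5,6], [1,7,8], [2,3,5], [2,3,7], [2,5,8], [2,6,8], [3,4,6], [3,6,7], [4,6,8], [5,6,7], [5,7,8]

Hence C_0 ≅ Z^8, C_1 ≅ Z^24, C_2 ≅ Z^16.

∂_1: C_1 → C_0 is given by ∂[p,q] = [q] − [p].
As a 8×24 matrix over Z this has rank 7, with invariant factors (1,1,1,1,1,1,1).

The boundary map ∂_2: C_2 → C_1 sends each 2-simplex [p,q,r] to [q,r] − [p,r] + [p,q]. For instance
  ∂[2,6,8] = [6,8] − [2,8] + [2,6],
  ∂[4,6,8] = [6,8] − [4,8] + [4,6].
This gives a 24×16 integer matrix of rank 15; reducing to Smith normal form yields diagonal entries (1,1,1,1,1,1,1,1,1,1,1,1,1,1,1).

Reading off H_k = ker ∂_k / im ∂_{k+1}:

  H_0: rank C_0 − rank ∂_1 = 8 − 7 = 1, and the invariant factors of ∂_1 are all 1, so H_0 = Z.
  H_1: rank ker ∂_1 − rank ∂_2 = (24 − 7) − 15 = 2, and the invariant factors of ∂_2 are all 1, so H_1 = Z^2.
  H_2: rank ker ∂_2 − rank ∂_3 = (16 − 15) − 0 = 1, and there is no ∂_3, so H_2 = Z.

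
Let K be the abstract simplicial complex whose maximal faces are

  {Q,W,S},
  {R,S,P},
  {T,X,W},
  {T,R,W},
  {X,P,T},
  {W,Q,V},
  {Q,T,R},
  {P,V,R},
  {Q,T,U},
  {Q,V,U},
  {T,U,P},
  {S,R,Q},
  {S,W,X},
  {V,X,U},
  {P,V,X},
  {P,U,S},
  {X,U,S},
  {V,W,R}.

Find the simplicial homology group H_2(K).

K has 9 vertices, 27 edges, 18 triangles.
rank ∂_2 = 18, rank ∂_3 = 0 ⇒ b_2 = 18 − 18 − 0 = 0. So H_2 ≅ 0.

H_2 = 0.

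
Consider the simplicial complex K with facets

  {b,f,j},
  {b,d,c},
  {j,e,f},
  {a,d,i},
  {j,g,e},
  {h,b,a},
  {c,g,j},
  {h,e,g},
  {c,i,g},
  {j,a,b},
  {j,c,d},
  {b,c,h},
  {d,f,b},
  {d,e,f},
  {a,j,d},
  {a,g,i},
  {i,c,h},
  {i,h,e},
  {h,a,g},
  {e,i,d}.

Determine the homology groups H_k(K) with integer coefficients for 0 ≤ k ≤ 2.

H_0 ≅ Z,  H_1 ≅ Z ⊕ Z_2,  H_2 = 0.

K has 10 vertices, 30 edges, 20 triangles.
rank ∂_0 = 0, rank ∂_1 = 9 ⇒ b_0 = 10 − 0 − 9 = 1; all invariant factors of ∂_1 are 1 so no torsion. So H_0 = Z.
rank ∂_1 = 9, rank ∂_2 = 20 ⇒ b_1 = 30 − 9 − 20 = 1; ∂_2 has invariant factor(s) [2] giving torsion. So H_1 = Z ⊕ Z_2.
rank ∂_2 = 20, rank ∂_3 = 0 ⇒ b_2 = 20 − 20 − 0 = 0. So H_2 = 0.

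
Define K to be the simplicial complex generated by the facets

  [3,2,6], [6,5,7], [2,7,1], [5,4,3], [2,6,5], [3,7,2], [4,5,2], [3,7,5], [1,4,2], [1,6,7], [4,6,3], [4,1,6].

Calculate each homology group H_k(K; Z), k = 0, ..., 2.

Take the total order 1 < 2 < 3 < 4 < 5 < 6 < 7 on the vertex set. Then K (dimension 2) consists of the simplices:

  0-simplices (7): [1], [2], [3], [4], [5], [6], [7]
  1-simplices (18): [1,2], [1,4], [1,6], [1,7], [2,3], [2,4], [2,5], [2,6], [2,7], [3,4], [3,5], [3,6], [3,7], [4,5], [4,6], [5,6], [5,7], [6,7]
  2-simplices (12): [1,2,4], [1,2,7], [1,4,6], [1,6,7], [2,3,6], [2,3,7], [2,4,5], [2,5,6], [3,4,5], [3,4,6], [3,5,7], [5,6,7]

so the chain groups are C_0 ≅ Z^7, C_1 ≅ Z^18, C_2 ≅ Z^12.

Boundary ∂_1: C_1 → C_0 maps an edge to its endpoints' difference, ∂[p,q] = q − p.
The 7×18 boundary matrix has rank 6 and Smith normal form diag(1,1,1,1,1,1).

∂_2: C_2 → C_1 maps a triangle to the signed sum of its edges. For instance
  ∂[3,5,7] = [5,7] − [3,7] + [3,5],
  ∂[5,6,7] = [6,7] − [5,7] + [5,6].
This gives a 18×12 integer matrix of rank 12; reducing to Smith normal form yields diagonal entries (1,1,1,1,1,1,1,1,1,1,1,2).

Computing H_k = (kernel of ∂_k) / (image of ∂_{k+1}):

  H_0: rank C_0 − rank ∂_1 = 7 − 6 = 1, and the invariant factors of ∂_1 are all 1, so H_0 ≅ Z.
  H_1: rank ker ∂_1 − rank ∂_2 = (18 − 6) − 12 = 0, and ∂_2 has invariant factor 2 > 1, so H_1 ≅ Z/2.
  H_2: rank ker ∂_2 − rank ∂_3 = (12 − 12) − 0 = 0, and there is no ∂_3, so H_2 ≅ 0.

H_0 = Z,  H_1 = Z/2,  H_2 = 0.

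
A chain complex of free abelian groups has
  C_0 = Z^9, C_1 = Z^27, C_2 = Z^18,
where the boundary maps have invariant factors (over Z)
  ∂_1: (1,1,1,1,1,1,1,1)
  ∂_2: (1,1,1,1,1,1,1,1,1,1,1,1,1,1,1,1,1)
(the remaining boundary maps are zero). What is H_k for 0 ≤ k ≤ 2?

H_0: b_0 = 9 − 0 − 8 = 1; torsion from ∂_1 factors > 1: none. So H_0 ≅ Z.
H_1: b_1 = 27 − 8 − 17 = 2; torsion from ∂_2 factors > 1: none. So H_1 ≅ Z^2.
H_2: b_2 = 18 − 17 − 0 = 1; torsion from ∂_3 factors > 1: none. So H_2 ≅ Z.

H_0 ≅ Z,  H_1 ≅ Z^2,  H_2 ≅ Z.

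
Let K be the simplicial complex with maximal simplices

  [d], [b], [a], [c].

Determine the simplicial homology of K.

Order the vertices as a < b < c < d. Listing each simplex with vertices in this order, K has dimension 0 with simplices:

  0-simplices (4): a, b, c, d

Hence C_0 ≅ Z^4.

Reading off H_k = ker ∂_k / im ∂_{k+1}:

  H_0: rank C_0 − rank ∂_1 = 4 − 0 = 4, and there is no ∂_1, so H_0 ≅ Z^4.

H_0 ≅ Z^4.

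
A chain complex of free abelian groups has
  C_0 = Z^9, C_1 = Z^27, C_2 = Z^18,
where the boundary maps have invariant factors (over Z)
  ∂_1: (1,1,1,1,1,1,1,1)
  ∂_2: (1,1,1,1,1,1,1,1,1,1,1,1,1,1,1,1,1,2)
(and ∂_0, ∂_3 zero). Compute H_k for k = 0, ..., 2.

H_0 = Z,  H_1 = Z ⊕ Z/2Z,  H_2 = 0.

H_0: b_0 = 9 − 0 − 8 = 1; torsion from ∂_1 factors > 1: none. So H_0 = Z.
H_1: b_1 = 27 − 8 − 18 = 1; torsion from ∂_2 factors > 1: [2]. So H_1 = Z ⊕ Z/2Z.
H_2: b_2 = 18 − 18 − 0 = 0; torsion from ∂_3 factors > 1: none. So H_2 = 0.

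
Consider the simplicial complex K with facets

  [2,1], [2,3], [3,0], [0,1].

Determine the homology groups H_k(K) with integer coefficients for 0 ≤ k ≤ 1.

H_0 ≅ Z,  H_1 ≅ Z.

We work with the vertex ordering 0 < 1 < 2 < 3. The simplices of K, each written with vertices in increasing order, are:

  0-simplices (4): [0], [1], [2], [3]
  1-simplices (4): [0,1], [0,3], [1,2], [2,3]

giving chain groups C_0 ≅ Z^4, C_1 ≅ Z^4.

∂_1: C_1 → C_0 is given by ∂[p,q] = [q] − [p]. For instance
  ∂[0,3] = [3] − [0].
As a 4×4 matrix over Z this has rank 3, with invariant factors (1,1,1).

Now H_k = ker ∂_k / im ∂_{k+1}, so:

  H_0: rank C_0 − rank ∂_1 = 4 − 3 = 1, and the invariant factors of ∂_1 are all 1, so H_0 = Z.
  H_1: rank ker ∂_1 − rank ∂_2 = (4 − 3) − 0 = 1, and there is no ∂_2, so H_1 = Z.

As a check, the Euler characteristic is 4 − 4 = 0, which agrees with 1 − 1 = 0.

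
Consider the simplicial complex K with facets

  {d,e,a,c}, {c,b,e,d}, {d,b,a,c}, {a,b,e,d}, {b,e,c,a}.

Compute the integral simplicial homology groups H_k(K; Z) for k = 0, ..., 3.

Fix the vertex order a < b < c < d < e and write every simplex with vertices in increasing order. Then dim K = 3 and the simplices of K are:

  0-simplices (5): a, b, c, d, e
  1-simplices (10): ab, ac, ad, ae, bc, bd, be, cd, ce, de
  2-simplices (10): abc, abd, abe, acd, ace, ade, bcd, bce, bde, cde
  3-simplices (5): abcd, abce, abde, acde, bcde

Hence C_0 ≅ Z^5, C_1 ≅ Z^10, C_2 ≅ Z^10, C_3 ≅ Z^5.

The boundary map ∂_1: C_1 → C_0 is given by ∂[p,q] = [q] − [p].
The resulting 5×10 matrix has rank 4, and its Smith normal form has invariant factors (1,1,1,1).

The boundary map ∂_2: C_2 → C_1 acts by ∂[p,q,r] = [q,r] − [p,r] + [p,q]. For instance
  ∂ace = ce − ae + ac,
  ∂acd = cd − ad + ac.
The 10×10 boundary matrix has rank 6 and Smith normal form diag(1,1,1,1,1,1).

Boundary ∂_3: C_3 → C_2 sends each 3-simplex σ to the alternating sum Σ_i (−1)^i (σ with its i-th vertex removed). For instance
  ∂abcd = bcd − acd + abd − abc,
  ∂acde = cde − ade + ace − acd.
As a 10×5 matrix over Z this has rank 4, with invariant factors (1,1,1,1).

From H_k ≅ ker(∂_k) / im(∂_{k+1}) we obtain:

  H_0: rank C_0 − rank ∂_1 = 5 − 4 = 1, and the invariant factors of ∂_1 are all 1, so H_0 = Z.
  H_1: rank ker ∂_1 − rank ∂_2 = (10 − 4) − 6 = 0, and the invariant factors of ∂_2 are all 1, so H_1 = 0.
  H_2: rank ker ∂_2 − rank ∂_3 = (10 − 6) − 4 = 0, and the invariant factors of ∂_3 are all 1, so H_2 = 0.
  H_3: rank ker ∂_3 − rank ∂_4 = (5 − 4) − 0 = 1, and there is no ∂_4, so H_3 = Z.

H_0 = Z,  H_1 = 0,  H_2 = 0,  H_3 = Z.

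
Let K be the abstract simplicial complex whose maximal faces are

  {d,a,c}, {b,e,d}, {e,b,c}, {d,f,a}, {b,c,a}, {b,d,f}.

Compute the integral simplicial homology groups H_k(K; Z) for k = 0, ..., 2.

We work with the vertex ordering a < b < c < d < e < f. The simplices of K, each written with vertices in increasing order, are:

  0-simplices (6): a, b, c, d, e, f
  1-simplices (12): ab, ac, ad, af, bc, bd, be, bf, cd, ce, de, df
  2-simplices (6): abc, acd, adf, bce, bde, bdf

so the chain groups are C_0 ≅ Z^6, C_1 ≅ Z^12, C_2 ≅ Z^6.

The boundary map ∂_1: C_1 → C_0 maps an edge to its endpoints' difference, ∂[p,q] = q − p. For instance
  ∂ce = e − c.
This gives a 6×12 integer matrix of rank 5; reducing to Smith normal form yields diagonal entries (1,1,1,1,1).

The boundary map ∂_2: C_2 → C_1 sends each 2-simplex [p,q,r] to [q,r] − [p,r] + [p,q]. For instance
  ∂bce = ce − be + bc,
  ∂acd = cd − ad + ac.
The 12×6 boundary matrix has rank 6 and Smith normal form diag(1,1,1,1,1,1).

Reading off H_k = ker ∂_k / im ∂_{k+1}:

  H_0: rank C_0 − rank ∂_1 = 6 − 5 = 1, and the invariant factors of ∂_1 are all 1, so H_0 ≅ Z.
  H_1: rank ker ∂_1 − rank ∂_2 = (12 − 5) − 6 = 1, and the invariant factors of ∂_2 are all 1, so H_1 ≅ Z.
  H_2: rank ker ∂_2 − rank ∂_3 = (6 − 6) − 0 = 0, and there is no ∂_3, so H_2 ≅ 0.

As a check, the Euler characteristic is 6 − 12 + 6 = 0, which agrees with 1 − 1 + 0 = 0.
(K is a triangulation of the cylinder S^1 x I.)

H_0 ≅ Z,  H_1 ≅ Z,  H_2 = 0.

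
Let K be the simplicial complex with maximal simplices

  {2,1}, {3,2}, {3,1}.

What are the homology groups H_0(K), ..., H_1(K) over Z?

H_0 = Z,  H_1 = Z.

Take the total order 1 < 2 < 3 on the vertex set. Then K (dimension 1) consists of the simplices:

  0-simplices (3): [1], [2], [3]
  1-simplices (3): [1,2], [1,3], [2,3]

giving chain groups C_0 ≅ Z^3, C_1 ≅ Z^3.

The boundary map ∂_1: C_1 → C_0 sends each edge [p,q] (with p < q) to q − p. For instance
  ∂[2,3] = [3] − [2].
The 3×3 boundary matrix has rank 2 and Smith normal form diag(1,1).

Computing H_k = (kernel of ∂_k) / (image of ∂_{k+1}):

  H_0: rank C_0 − rank ∂_1 = 3 − 2 = 1, and the invariant factors of ∂_1 are all 1, so H_0 ≅ Z.
  H_1: rank ker ∂_1 − rank ∂_2 = (3 − 2) − 0 = 1, and there is no ∂_2, so H_1 ≅ Z.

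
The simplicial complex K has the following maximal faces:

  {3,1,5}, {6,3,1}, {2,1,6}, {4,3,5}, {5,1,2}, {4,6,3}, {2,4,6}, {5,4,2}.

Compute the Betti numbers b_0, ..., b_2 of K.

Fix the vertex order 1 < 2 < 3 < 4 < 5 < 6 and write every simplex with vertices in increasing order. Then dim K = 2 and the simplices of K are:

  0-simplices (6): [1], [2], [3], [4], [5], [6]
  1-simplices (12): [1,2], [1,3], [1,5], [1,6], [2,4], [2,5], [2,6], [3,4], [3,5], [3,6], [4,5], [4,6]
  2-simplices (8): [1,2,5], [1,2,6], [1,3,5], [1,3,6], [2,4,5], [2,4,6], [3,4,5], [3,4,6]

giving chain groups C_0 ≅ Z^6, C_1 ≅ Z^12, C_2 ≅ Z^8.

The boundary map ∂_1: C_1 → C_0 is given by ∂[p,q] = [q] − [p].
The resulting 6×12 matrix has rank 5, and its Smith normal form has invariant factors (1,1,1,1,1).

∂_2: C_2 → C_1 acts by ∂[p,q,r] = [q,r] − [p,r] + [p,q]. For instance
  ∂[3,4,6] = [4,6] − [3,6] + [3,4],
  ∂[3,4,5] = [4,5] − [3,5] + [3,4].
The resulting 12×8 matrix has rank 7, and its Smith normal form has invariant factors (1,1,1,1,1,1,1).

Reading off H_k = ker ∂_k / im ∂_{k+1}:

  H_0: rank C_0 − rank ∂_1 = 6 − 5 = 1, and the invariant factors of ∂_1 are all 1, so H_0 = Z.
  H_1: rank ker ∂_1 − rank ∂_2 = (12 − 5) − 7 = 0, and the invariant factors of ∂_2 are all 1, so H_1 = 0.
  H_2: rank ker ∂_2 − rank ∂_3 = (8 − 7) − 0 = 1, and there is no ∂_3, so H_2 = Z.

(K is a triangulation of the 2-sphere S^2.)

Hence the Betti numbers are b_0 = 1, b_1 = 0, b_2 = 1.

b_0 = 1, b_1 = 0, b_2 = 1.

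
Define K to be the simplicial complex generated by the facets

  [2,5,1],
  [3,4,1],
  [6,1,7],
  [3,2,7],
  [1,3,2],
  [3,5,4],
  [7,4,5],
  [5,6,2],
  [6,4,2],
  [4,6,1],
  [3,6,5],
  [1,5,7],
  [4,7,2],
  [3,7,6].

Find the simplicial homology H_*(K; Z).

H_0 ≅ Z,  H_1 ≅ Z^2,  H_2 ≅ Z.

We work with the vertex ordering 1 < 2 < 3 < 4 < 5 < 6 < 7. The simplices of K, each written with vertices in increasing order, are:

  0-simplices (7): [1], [2], [3], [4], [5], [6], [7]
  1-simplices (21): [1,2], [1,3], [1,4], [1,5], [1,6], [1,7], [2,3], [2,4], [2,5], [2,6], [2,7], [3,4], [3,5], [3,6], [3,7], [4,5], [4,6], [4,7], [5,6], [5,7], [6,7]
  2-simplices (14): [1,2,3], [1,2,5], [1,3,4], [1,4,6], [1,5,7], [1,6,7], [2,3,7], [2,4,6], [2,4,7], [2,5,6], [3,4,5], [3,5,6], [3,6,7], [4,5,7]

Hence C_0 ≅ Z^7, C_1 ≅ Z^21, C_2 ≅ Z^14.

The boundary map ∂_1: C_1 → C_0 sends each edge [p,q] (with p < q) to q − p. For instance
  ∂[3,6] = [6] − [3].
The resulting 7×21 matrix has rank 6, and its Smith normal form has invariant factors (1,1,1,1,1,1).

The boundary map ∂_2: C_2 → C_1 acts by ∂[p,q,r] = [q,r] − [p,r] + [p,q]. For instance
  ∂[3,6,7] = [6,7] − [3,7] + [3,6],
  ∂[4,5,7] = [5,7] − [4,7] + [4,5].
The resulting 21×14 matrix has rank 13, and its Smith normal form has invariant factors (1,1,1,1,1,1,1,1,1,1,1,1,1).

Now H_k = ker ∂_k / im ∂_{k+1}, so:

  H_0: rank C_0 − rank ∂_1 = 7 − 6 = 1, and the invariant factors of ∂_1 are all 1, so H_0 ≅ Z.
  H_1: rank ker ∂_1 − rank ∂_2 = (21 − 6) − 13 = 2, and the invariant factors of ∂_2 are all 1, so H_1 ≅ Z^2.
  H_2: rank ker ∂_2 − rank ∂_3 = (14 − 13) − 0 = 1, and there is no ∂_3, so H_2 ≅ Z.

As a check, the Euler characteristic is 7 − 21 + 14 = 0, which agrees with 1 − 2 + 1 = 0.
(K is a triangulation of the torus T^2.)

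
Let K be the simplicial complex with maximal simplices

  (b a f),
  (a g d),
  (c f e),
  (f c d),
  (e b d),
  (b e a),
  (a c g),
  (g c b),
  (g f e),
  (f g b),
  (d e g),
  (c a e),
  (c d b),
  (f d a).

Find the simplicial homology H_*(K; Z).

We work with the vertex ordering a < b < c < d < e < f < g. The simplices of K, each written with vertices in increasing order, are:

  0-simplices (7): a, b, c, d, e, f, g
  1-simplices (21): ab, ac, ad, ae, af, ag, bc, bd, be, bf, bg, cd, ce, cf, cg, de, df, dg, ef, eg, fg
  2-simplices (14): abe, abf, ace, acg, adf, adg, bcd, bcg, bde, bfg, cdf, cef, deg, efg

giving chain groups C_0 ≅ Z^7, C_1 ≅ Z^21, C_2 ≅ Z^14.

The boundary map ∂_1: C_1 → C_0 sends each edge [p,q] (with p < q) to q − p.
This gives a 7×21 integer matrix of rank 6; reducing to Smith normal form yields diagonal entries (1,1,1,1,1,1).

The boundary map ∂_2: C_2 → C_1 acts by ∂[p,q,r] = [q,r] − [p,r] + [p,q]. For instance
  ∂abe = be − ae + ab,
  ∂acg = cg − ag + ac.
The 21×14 boundary matrix has rank 13 and Smith normal form diag(1,1,1,1,1,1,1,1,1,1,1,1,1).

Reading off H_k = ker ∂_k / im ∂_{k+1}:

  H_0: rank C_0 − rank ∂_1 = 7 − 6 = 1, and the invariant factors of ∂_1 are all 1, so H_0 = Z.
  H_1: rank ker ∂_1 − rank ∂_2 = (21 − 6) − 13 = 2, and the invariant factors of ∂_2 are all 1, so H_1 = Z^2.
  H_2: rank ker ∂_2 − rank ∂_3 = (14 − 13) − 0 = 1, and there is no ∂_3, so H_2 = Z.

H_0 = Z,  H_1 = Z^2,  H_2 = Z.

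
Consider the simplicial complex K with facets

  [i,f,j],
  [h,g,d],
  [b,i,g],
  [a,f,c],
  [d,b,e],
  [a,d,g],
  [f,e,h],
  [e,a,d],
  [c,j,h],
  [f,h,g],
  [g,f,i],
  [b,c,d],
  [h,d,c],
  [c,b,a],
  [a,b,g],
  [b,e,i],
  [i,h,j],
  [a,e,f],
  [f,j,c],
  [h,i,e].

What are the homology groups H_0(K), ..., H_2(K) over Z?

H_0 ≅ Z,  H_1 ≅ Z ⊕ Z/2Z,  H_2 = 0.

K has 10 vertices, 30 edges, 20 triangles.
rank ∂_0 = 0, rank ∂_1 = 9 ⇒ b_0 = 10 − 0 − 9 = 1; all invariant factors of ∂_1 are 1 so no torsion. So H_0 ≅ Z.
rank ∂_1 = 9, rank ∂_2 = 20 ⇒ b_1 = 30 − 9 − 20 = 1; ∂_2 has invariant factor(s) [2] giving torsion. So H_1 ≅ Z ⊕ Z/2Z.
rank ∂_2 = 20, rank ∂_3 = 0 ⇒ b_2 = 20 − 20 − 0 = 0. So H_2 ≅ 0.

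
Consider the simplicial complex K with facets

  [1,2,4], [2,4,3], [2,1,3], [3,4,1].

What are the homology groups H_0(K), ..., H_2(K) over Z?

We work with the vertex ordering 1 < 2 < 3 < 4. The simplices of K, each written with vertices in increasing order, are:

  0-simplices (4): [1], [2], [3], [4]
  1-simplices (6): [1,2], [1,3], [1,4], [2,3], [2,4], [3,4]
  2-simplices (4): [1,2,3], [1,2,4], [1,3,4], [2,3,4]

so the chain groups are C_0 ≅ Z^4, C_1 ≅ Z^6, C_2 ≅ Z^4.

The boundary map ∂_1: C_1 → C_0 sends each edge [p,q] (with p < q) to q − p. For instance
  ∂[3,4] = [4] − [3].
As a 4×6 matrix over Z this has rank 3, with invariant factors (1,1,1).

The boundary map ∂_2: C_2 → C_1 sends each 2-simplex [p,q,r] to [q,r] − [p,r] + [p,q]. For instance
  ∂[1,2,3] = [2,3] − [1,3] + [1,2],
  ∂[2,3,4] = [3,4] − [2,4] + [2,3].
The resulting 6×4 matrix has rank 3, and its Smith normal form has invariant factors (1,1,1).

Now H_k = ker ∂_k / im ∂_{k+1}, so:

  H_0: rank C_0 − rank ∂_1 = 4 − 3 = 1, and the invariant factors of ∂_1 are all 1, so H_0 ≅ Z.
  H_1: rank ker ∂_1 − rank ∂_2 = (6 − 3) − 3 = 0, and the invariant factors of ∂_2 are all 1, so H_1 ≅ 0.
  H_2: rank ker ∂_2 − rank ∂_3 = (4 − 3) − 0 = 1, and there is no ∂_3, so H_2 ≅ Z.

(K is a triangulation of the 2-sphere S^2.)

H_0 = Z,  H_1 = 0,  H_2 = Z.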